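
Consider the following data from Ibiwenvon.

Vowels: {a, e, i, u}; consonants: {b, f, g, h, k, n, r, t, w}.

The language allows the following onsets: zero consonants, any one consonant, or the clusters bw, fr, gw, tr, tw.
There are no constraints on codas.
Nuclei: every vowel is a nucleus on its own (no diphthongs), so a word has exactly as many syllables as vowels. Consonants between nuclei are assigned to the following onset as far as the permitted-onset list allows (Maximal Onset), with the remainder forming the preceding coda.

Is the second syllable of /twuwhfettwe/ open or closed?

The vowels are u, e, e — 3 nuclei, so 3 syllables.
σ1/σ2 boundary: /whf/ splits as /wh/ + /f/ (/f/ is the longest suffix that is a licit onset).
σ2/σ3 boundary: /ttw/ splits as /t/ + /tw/ (/tw/ is the longest suffix that is a licit onset).
So the parse is twuwh.fet.twe.
Syllable 2 is /fet/ with coda /t/, so it is closed.

closed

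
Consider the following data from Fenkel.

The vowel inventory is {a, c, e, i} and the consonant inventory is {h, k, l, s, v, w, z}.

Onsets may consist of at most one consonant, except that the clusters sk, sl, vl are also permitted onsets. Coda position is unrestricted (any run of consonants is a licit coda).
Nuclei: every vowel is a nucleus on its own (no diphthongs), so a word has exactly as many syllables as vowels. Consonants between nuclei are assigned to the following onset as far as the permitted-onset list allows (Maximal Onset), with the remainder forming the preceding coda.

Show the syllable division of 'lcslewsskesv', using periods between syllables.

lc.slews.skesv

Vowels present: c, e, e; each is a nucleus, giving 3 syllables.
σ1/σ2 boundary: /sl/ — entire cluster is a permitted onset → onset /sl/, coda ∅.
σ2/σ3 boundary: /wssk/; trying suffixes from longest down, /sk/ is the first permitted one, so coda /ws/ | onset /sk/.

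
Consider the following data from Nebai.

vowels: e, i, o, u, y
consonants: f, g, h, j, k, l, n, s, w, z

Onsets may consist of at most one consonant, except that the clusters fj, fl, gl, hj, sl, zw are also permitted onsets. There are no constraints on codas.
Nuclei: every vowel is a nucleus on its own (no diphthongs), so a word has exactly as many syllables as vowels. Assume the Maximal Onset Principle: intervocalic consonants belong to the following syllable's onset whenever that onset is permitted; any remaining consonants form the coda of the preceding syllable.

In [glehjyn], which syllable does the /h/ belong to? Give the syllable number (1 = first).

Vowels present: e, y; each is a nucleus, giving 2 syllables.
σ1/σ2 boundary: cluster /hj/ — /hj/ is itself a permitted onset, so the whole cluster goes right; preceding coda = ∅.
Putting it together: gle.hjyn.
The /h/ is in the onset of syllable 2 (/hjyn/).

2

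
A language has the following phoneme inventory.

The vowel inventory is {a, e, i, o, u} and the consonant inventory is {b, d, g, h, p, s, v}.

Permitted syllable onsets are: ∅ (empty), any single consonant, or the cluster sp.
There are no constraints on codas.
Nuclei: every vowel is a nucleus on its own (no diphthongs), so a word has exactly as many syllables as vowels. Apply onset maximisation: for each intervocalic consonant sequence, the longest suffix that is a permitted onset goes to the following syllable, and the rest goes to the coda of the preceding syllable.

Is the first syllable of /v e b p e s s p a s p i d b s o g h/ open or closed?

closed

The vowels are e, e, a, i, o — 5 nuclei, so 5 syllables.
Between /e/ (V1) and /e/ (V2): cluster /bp/ — the longest permitted-onset suffix is /p/; onset = /p/, preceding coda = /b/.
Between /e/ (V2) and /a/ (V3): /ssp/ splits as /s/ + /sp/ (/sp/ is the longest suffix that is a licit onset).
Between /a/ (V3) and /i/ (V4): /sp/ is a licit onset in full, so it all attaches to the next syllable.
Between /i/ (V4) and /o/ (V5): cluster /dbs/ — the longest permitted-onset suffix is /s/; onset = /s/, preceding coda = /db/.
Putting it together: veb.pes.spa.spidb.sogh.
Syllable 1 is /veb/ with coda /b/, so it is closed.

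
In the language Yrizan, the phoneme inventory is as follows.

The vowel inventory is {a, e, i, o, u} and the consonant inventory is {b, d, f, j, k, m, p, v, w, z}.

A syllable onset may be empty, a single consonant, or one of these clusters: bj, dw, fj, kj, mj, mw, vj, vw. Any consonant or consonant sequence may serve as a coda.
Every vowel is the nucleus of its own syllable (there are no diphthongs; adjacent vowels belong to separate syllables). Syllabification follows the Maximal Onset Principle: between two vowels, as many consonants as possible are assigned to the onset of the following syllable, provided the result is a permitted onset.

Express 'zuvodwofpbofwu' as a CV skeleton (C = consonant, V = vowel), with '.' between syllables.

The vowels are u, o, o, o, u — 5 nuclei, so 5 syllables.
V1 /u/ – V2 /o/: just /v/ — single C goes to the following onset.
V2 /o/ – V3 /o/: /dw/ — entire cluster is a permitted onset → onset /dw/, coda ∅.
V3 /o/ – V4 /o/: cluster /fpb/ — the longest permitted-onset suffix is /b/; onset = /b/, preceding coda = /fp/.
V4 /o/ – V5 /u/: /fw/ splits as /f/ + /w/ (/w/ is the longest suffix that is a licit onset).
Syllabification: zu.vo.dwofp.bof.wu.
Mapping each syllable to C/V: /zu/ → CV, /vo/ → CV, /dwofp/ → CCVCC, /bof/ → CVC, /wu/ → CV.

CV.CV.CCVCC.CVC.CV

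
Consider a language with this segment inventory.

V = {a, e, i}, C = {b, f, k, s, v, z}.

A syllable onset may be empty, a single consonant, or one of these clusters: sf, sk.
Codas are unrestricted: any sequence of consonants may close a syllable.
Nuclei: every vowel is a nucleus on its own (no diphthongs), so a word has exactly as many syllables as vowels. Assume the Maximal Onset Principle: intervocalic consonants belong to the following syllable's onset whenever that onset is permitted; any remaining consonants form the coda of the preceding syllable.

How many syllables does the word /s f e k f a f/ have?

Vowels present: e, a; each is a nucleus, giving 2 syllables.

2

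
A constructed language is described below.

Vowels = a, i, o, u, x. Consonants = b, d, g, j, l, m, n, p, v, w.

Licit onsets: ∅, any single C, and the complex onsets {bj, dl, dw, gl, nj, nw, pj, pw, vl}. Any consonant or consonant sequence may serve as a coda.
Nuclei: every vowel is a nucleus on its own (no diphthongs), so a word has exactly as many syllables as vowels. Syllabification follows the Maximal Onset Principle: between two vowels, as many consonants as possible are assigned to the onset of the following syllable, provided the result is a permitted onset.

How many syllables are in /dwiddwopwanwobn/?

Nuclei (vowels): i, o, a, o → 4 syllables.

4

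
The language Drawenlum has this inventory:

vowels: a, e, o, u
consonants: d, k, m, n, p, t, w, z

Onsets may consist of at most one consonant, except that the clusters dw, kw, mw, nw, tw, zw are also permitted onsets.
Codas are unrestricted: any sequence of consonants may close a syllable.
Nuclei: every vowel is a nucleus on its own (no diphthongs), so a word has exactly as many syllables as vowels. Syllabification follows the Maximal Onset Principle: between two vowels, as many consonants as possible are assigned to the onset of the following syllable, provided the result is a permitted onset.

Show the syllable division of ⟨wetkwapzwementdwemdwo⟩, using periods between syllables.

wet.kwap.zwe.ment.dwem.dwo

Nuclei (vowels): e, a, e, e, e, o → 6 syllables.
σ1/σ2 boundary: /tkw/; trying suffixes from longest down, /kw/ is the first permitted one, so coda /t/ | onset /kw/.
σ2/σ3 boundary: /pzw/ — longest licit onset from the right is /zw/, leaving /p/ as coda.
σ3/σ4 boundary: /m/ is a single consonant, so it becomes the next onset.
σ4/σ5 boundary: /ntdw/; trying suffixes from longest down, /dw/ is the first permitted one, so coda /nt/ | onset /dw/.
σ5/σ6 boundary: /mdw/ splits as /m/ + /dw/ (/dw/ is the longest suffix that is a licit onset).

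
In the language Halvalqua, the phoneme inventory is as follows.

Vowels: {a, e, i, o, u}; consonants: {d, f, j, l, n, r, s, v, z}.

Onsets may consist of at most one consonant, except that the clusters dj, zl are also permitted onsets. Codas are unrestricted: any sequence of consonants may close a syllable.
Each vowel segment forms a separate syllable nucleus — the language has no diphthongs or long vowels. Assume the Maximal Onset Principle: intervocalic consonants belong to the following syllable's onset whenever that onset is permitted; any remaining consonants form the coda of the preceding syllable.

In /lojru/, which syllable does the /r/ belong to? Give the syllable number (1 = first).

2

The vowels are o, u — 2 nuclei, so 2 syllables.
/o…u/ gap (V1→V2): cluster /jr/ — the longest permitted-onset suffix is /r/; onset = /r/, preceding coda = /j/.
Syllabification: loj.ru.
The /r/ is in the onset of syllable 2 (/ru/).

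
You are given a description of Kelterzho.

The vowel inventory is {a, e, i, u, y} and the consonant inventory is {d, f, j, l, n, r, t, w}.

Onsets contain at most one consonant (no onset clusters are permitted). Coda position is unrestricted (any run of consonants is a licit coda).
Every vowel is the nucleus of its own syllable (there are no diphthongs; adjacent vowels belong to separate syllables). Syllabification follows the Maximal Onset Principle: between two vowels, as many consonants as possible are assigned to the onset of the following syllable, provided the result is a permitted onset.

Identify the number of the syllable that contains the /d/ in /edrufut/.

1

Vowels present: e, u, u; each is a nucleus, giving 3 syllables.
σ1/σ2 boundary: /dr/ splits as /d/ + /r/ (/r/ is the longest suffix that is a licit onset).
σ2/σ3 boundary: /f/ → onset of the next syllable (single consonants are always licit onsets).
Result: ed.ru.fut.
The /d/ is in the coda of syllable 1 (/ed/).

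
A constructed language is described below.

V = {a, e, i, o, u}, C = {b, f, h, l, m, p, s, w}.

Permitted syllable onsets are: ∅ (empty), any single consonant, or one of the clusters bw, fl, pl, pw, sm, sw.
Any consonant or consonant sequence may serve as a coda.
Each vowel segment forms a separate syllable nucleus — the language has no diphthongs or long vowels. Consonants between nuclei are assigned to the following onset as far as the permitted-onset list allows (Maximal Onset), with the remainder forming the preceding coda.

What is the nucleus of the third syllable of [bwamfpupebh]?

The vowels are a, u, e — 3 nuclei, so 3 syllables.
The third nucleus (vowel 3 from the left) is /e/.

e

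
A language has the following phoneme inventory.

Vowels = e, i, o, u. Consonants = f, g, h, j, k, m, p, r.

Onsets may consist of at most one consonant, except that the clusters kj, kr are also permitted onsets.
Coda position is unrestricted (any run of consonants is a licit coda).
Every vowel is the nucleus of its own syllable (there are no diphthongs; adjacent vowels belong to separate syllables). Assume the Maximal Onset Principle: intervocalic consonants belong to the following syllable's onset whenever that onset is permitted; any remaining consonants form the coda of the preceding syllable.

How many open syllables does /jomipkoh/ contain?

Nuclei (vowels): o, i, o → 3 syllables.
σ1/σ2 boundary: /m/ is a single consonant, so it becomes the next onset.
σ2/σ3 boundary: cluster /pk/ — the longest permitted-onset suffix is /k/; onset = /k/, preceding coda = /p/.
So the parse is jo.mip.koh.
Classifying each syllable: /jo/ (open), /mip/ (closed), /koh/ (closed).
Open syllables: 1.

1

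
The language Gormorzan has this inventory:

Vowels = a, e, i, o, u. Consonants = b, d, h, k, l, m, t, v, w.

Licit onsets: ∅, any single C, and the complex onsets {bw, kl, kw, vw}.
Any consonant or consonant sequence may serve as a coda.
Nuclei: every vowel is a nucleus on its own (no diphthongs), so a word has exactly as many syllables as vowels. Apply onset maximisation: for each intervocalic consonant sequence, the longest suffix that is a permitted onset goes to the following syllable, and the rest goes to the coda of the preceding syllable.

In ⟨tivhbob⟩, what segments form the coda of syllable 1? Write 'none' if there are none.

vh

Vowels present: i, o; each is a nucleus, giving 2 syllables.
σ1/σ2 boundary: /vhb/; trying suffixes from longest down, /b/ is the first permitted one, so coda /vh/ | onset /b/.
Syllabification: tivh.bob.
Syllable 1 is /tivh/: onset /t/, nucleus /i/, coda /vh/.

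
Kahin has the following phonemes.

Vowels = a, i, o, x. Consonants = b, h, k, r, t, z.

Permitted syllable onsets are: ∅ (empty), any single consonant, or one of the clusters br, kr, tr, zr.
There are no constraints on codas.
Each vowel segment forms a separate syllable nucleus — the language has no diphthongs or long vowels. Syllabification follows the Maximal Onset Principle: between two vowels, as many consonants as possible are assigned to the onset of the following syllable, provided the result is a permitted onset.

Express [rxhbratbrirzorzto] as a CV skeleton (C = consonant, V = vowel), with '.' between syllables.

Nuclei (vowels): x, a, i, o, o → 5 syllables.
/x…a/ gap (V1→V2): /hbr/ splits as /h/ + /br/ (/br/ is the longest suffix that is a licit onset).
/a…i/ gap (V2→V3): /tbr/ splits as /t/ + /br/ (/br/ is the longest suffix that is a licit onset).
/i…o/ gap (V3→V4): cluster /rz/ — the longest permitted-onset suffix is /z/; onset = /z/, preceding coda = /r/.
/o…o/ gap (V4→V5): /rzt/ splits as /rz/ + /t/ (/t/ is the longest suffix that is a licit onset).
Putting it together: rxh.brat.brir.zorz.to.
Mapping each syllable to C/V: /rxh/ → CVC, /brat/ → CCVC, /brir/ → CCVC, /zorz/ → CVCC, /to/ → CV.

CVC.CCVC.CCVC.CVCC.CV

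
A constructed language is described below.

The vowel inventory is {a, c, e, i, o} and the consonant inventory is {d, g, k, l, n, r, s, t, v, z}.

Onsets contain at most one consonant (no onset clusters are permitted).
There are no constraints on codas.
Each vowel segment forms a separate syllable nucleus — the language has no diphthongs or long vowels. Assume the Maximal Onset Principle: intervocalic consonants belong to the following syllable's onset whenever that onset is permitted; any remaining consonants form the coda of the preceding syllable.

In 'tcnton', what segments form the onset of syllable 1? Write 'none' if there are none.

The vowels are c, o — 2 nuclei, so 2 syllables.
/c…o/ gap (V1→V2): /nt/ — longest licit onset from the right is /t/, leaving /n/ as coda.
So the parse is tcn.ton.
Syllable 1 is /tcn/: onset /t/, nucleus /c/, coda /n/.

t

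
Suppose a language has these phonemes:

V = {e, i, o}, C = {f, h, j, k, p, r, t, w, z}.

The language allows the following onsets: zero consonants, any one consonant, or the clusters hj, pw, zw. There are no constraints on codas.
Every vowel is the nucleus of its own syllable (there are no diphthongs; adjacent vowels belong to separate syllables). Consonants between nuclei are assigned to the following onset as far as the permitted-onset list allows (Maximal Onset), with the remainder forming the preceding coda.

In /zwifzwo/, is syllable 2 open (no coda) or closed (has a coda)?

Nuclei (vowels): i, o → 2 syllables.
/i…o/ gap (V1→V2): /fzw/; trying suffixes from longest down, /zw/ is the first permitted one, so coda /f/ | onset /zw/.
Syllabification: zwif.zwo.
Syllable 2 is /zwo/; it ends in its nucleus with no coda, so it is open.

open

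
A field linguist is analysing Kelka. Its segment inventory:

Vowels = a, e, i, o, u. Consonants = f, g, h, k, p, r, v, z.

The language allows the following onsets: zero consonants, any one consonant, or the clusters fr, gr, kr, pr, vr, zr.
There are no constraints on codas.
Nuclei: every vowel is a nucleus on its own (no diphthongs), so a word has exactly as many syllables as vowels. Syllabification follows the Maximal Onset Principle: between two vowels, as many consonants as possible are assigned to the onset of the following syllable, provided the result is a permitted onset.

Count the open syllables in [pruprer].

1

Nuclei (vowels): u, e → 2 syllables.
σ1/σ2 boundary: /pr/ is a licit onset in full, so it all attaches to the next syllable.
Putting it together: pru.prer.
Classifying each syllable: /pru/ (open), /prer/ (closed).
Open syllables: 1.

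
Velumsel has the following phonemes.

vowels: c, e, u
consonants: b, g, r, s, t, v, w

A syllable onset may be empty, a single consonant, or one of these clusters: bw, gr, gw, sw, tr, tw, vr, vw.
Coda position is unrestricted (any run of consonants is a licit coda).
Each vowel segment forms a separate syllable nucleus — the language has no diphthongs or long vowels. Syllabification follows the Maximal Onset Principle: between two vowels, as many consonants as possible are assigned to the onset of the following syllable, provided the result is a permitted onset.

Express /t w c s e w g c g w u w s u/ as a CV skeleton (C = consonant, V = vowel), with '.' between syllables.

CCV.CVC.CV.CCVC.CV

The vowels are c, e, c, u, u — 5 nuclei, so 5 syllables.
/c…e/ gap (V1→V2): just /s/ — single C goes to the following onset.
/e…c/ gap (V2→V3): cluster /wg/ — the longest permitted-onset suffix is /g/; onset = /g/, preceding coda = /w/.
/c…u/ gap (V3→V4): /gw/ is a licit onset in full, so it all attaches to the next syllable.
/u…u/ gap (V4→V5): /ws/; trying suffixes from longest down, /s/ is the first permitted one, so coda /w/ | onset /s/.
Putting it together: twc.sew.gc.gwuw.su.
Mapping each syllable to C/V: /twc/ → CCV, /sew/ → CVC, /gc/ → CV, /gwuw/ → CCVC, /su/ → CV.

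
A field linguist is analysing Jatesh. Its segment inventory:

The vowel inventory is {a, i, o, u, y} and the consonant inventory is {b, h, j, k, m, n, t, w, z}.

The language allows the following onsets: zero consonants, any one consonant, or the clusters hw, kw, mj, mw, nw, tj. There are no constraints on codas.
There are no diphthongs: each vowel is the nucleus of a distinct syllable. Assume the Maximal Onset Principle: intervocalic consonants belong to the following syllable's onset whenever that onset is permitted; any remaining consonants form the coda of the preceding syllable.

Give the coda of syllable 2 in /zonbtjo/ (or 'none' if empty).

none

Vowels present: o, o; each is a nucleus, giving 2 syllables.
Between /o/ (V1) and /o/ (V2): /nbtj/; trying suffixes from longest down, /tj/ is the first permitted one, so coda /nb/ | onset /tj/.
Syllabification: zonb.tjo.
Syllable 2 is /tjo/: onset /tj/, nucleus /o/, coda ∅.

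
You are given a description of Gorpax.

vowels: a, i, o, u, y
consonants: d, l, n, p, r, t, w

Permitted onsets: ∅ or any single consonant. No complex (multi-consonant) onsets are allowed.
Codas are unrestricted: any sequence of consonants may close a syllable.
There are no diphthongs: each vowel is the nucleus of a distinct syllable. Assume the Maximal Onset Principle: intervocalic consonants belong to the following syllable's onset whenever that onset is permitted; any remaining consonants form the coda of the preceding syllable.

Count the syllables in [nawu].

The vowels are a, u — 2 nuclei, so 2 syllables.

2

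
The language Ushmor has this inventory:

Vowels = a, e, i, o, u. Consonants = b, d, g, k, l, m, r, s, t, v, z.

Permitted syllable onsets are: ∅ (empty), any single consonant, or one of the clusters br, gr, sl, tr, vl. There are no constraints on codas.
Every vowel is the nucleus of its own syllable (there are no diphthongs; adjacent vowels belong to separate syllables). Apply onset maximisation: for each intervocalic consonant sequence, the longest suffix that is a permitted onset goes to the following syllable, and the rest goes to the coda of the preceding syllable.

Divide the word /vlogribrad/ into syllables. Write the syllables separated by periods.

Nuclei (vowels): o, i, a → 3 syllables.
σ1/σ2 boundary: /gr/ is a licit onset in full, so it all attaches to the next syllable.
σ2/σ3 boundary: cluster /br/ — /br/ is itself a permitted onset, so the whole cluster goes right; preceding coda = ∅.

vlo.gri.brad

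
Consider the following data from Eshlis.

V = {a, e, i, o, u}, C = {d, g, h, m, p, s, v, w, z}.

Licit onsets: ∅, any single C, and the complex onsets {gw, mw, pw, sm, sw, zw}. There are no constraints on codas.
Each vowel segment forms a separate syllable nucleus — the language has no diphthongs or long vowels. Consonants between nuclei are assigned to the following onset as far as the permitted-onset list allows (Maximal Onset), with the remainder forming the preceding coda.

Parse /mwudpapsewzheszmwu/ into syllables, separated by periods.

Vowels present: u, a, e, e, u; each is a nucleus, giving 5 syllables.
/u…a/ gap (V1→V2): /dp/ splits as /d/ + /p/ (/p/ is the longest suffix that is a licit onset).
/a…e/ gap (V2→V3): cluster /ps/ — the longest permitted-onset suffix is /s/; onset = /s/, preceding coda = /p/.
/e…e/ gap (V3→V4): /wzh/ splits as /wz/ + /h/ (/h/ is the longest suffix that is a licit onset).
/e…u/ gap (V4→V5): /szmw/ splits as /sz/ + /mw/ (/mw/ is the longest suffix that is a licit onset).

mwud.pap.sewz.hesz.mwu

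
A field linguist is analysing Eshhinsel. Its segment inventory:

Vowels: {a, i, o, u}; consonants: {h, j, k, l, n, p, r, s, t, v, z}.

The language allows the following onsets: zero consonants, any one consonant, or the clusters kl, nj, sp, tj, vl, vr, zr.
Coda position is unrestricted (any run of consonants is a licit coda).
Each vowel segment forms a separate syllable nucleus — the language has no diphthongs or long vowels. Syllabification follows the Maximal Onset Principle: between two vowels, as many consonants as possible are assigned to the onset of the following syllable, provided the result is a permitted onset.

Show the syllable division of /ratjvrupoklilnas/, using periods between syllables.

ratj.vru.po.klil.nas

Vowels present: a, u, o, i, a; each is a nucleus, giving 5 syllables.
σ1/σ2 boundary: /tjvr/ — longest licit onset from the right is /vr/, leaving /tj/ as coda.
σ2/σ3 boundary: /p/ → onset of the next syllable (single consonants are always licit onsets).
σ3/σ4 boundary: /kl/ is a licit onset in full, so it all attaches to the next syllable.
σ4/σ5 boundary: /ln/ — longest licit onset from the right is /n/, leaving /l/ as coda.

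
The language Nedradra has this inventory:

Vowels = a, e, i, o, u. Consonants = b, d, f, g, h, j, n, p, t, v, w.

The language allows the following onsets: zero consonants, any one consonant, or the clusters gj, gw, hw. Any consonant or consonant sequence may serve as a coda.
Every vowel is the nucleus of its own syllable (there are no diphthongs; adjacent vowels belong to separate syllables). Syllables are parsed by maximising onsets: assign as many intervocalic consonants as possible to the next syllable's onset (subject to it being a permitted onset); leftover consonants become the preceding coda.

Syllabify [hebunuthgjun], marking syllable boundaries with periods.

he.bu.nuth.gjun

Nuclei (vowels): e, u, u, u → 4 syllables.
Between /e/ (V1) and /u/ (V2): just /b/ — single C goes to the following onset.
Between /u/ (V2) and /u/ (V3): /n/ → onset of the next syllable (single consonants are always licit onsets).
Between /u/ (V3) and /u/ (V4): /thgj/; trying suffixes from longest down, /gj/ is the first permitted one, so coda /th/ | onset /gj/.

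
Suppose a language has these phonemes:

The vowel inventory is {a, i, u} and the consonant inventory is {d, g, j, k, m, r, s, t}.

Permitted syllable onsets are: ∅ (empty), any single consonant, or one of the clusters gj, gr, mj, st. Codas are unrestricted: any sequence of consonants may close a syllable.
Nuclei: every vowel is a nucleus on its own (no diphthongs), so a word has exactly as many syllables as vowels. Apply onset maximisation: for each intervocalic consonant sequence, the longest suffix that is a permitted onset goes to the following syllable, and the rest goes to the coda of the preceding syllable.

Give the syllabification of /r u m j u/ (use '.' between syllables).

Vowels present: u, u; each is a nucleus, giving 2 syllables.
σ1/σ2 boundary: /mj/ — entire cluster is a permitted onset → onset /mj/, coda ∅.

ru.mju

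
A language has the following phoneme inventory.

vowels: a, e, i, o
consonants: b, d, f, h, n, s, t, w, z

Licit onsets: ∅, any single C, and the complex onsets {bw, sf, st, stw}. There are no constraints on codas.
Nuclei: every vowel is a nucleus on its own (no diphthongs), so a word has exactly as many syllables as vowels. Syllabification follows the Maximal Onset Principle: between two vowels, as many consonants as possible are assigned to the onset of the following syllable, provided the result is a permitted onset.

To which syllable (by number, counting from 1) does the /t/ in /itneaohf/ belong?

Vowels present: i, e, a, o; each is a nucleus, giving 4 syllables.
V1 /i/ – V2 /e/: /tn/ splits as /t/ + /n/ (/n/ is the longest suffix that is a licit onset).
V2 /e/ – V3 /a/: hiatus — the boundary sits between the two vowels.
V3 /a/ – V4 /o/: nothing intervenes; syllable break is V.V.
Syllabification: it.ne.a.ohf.
The /t/ is in the coda of syllable 1 (/it/).

1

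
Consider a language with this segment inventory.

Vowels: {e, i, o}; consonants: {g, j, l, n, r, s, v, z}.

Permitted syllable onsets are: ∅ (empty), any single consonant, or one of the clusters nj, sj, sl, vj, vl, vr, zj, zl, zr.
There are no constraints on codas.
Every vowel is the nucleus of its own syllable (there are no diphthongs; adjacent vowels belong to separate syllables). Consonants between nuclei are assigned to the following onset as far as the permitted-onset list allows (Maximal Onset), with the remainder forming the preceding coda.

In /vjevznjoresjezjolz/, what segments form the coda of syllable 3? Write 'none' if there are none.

The vowels are e, o, e, e, o — 5 nuclei, so 5 syllables.
/e…o/ gap (V1→V2): /vznj/ splits as /vz/ + /nj/ (/nj/ is the longest suffix that is a licit onset).
/o…e/ gap (V2→V3): /r/ → onset of the next syllable (single consonants are always licit onsets).
/e…e/ gap (V3→V4): /sj/ — entire cluster is a permitted onset → onset /sj/, coda ∅.
/e…o/ gap (V4→V5): cluster /zj/ — /zj/ is itself a permitted onset, so the whole cluster goes right; preceding coda = ∅.
Result: vjevz.njo.re.sje.zjolz.
Syllable 3 is /re/: onset /r/, nucleus /e/, coda ∅.

none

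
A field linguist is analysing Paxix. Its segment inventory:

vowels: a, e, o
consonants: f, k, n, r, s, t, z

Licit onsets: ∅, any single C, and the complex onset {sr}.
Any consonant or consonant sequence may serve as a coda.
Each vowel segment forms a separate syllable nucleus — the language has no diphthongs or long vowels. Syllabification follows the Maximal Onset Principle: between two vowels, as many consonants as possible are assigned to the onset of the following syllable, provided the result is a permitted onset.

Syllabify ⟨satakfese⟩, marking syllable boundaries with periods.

Nuclei (vowels): a, a, e, e → 4 syllables.
σ1/σ2 boundary: /t/ is a single consonant, so it becomes the next onset.
σ2/σ3 boundary: /kf/ — longest licit onset from the right is /f/, leaving /k/ as coda.
σ3/σ4 boundary: just /s/ — single C goes to the following onset.

sa.tak.fe.se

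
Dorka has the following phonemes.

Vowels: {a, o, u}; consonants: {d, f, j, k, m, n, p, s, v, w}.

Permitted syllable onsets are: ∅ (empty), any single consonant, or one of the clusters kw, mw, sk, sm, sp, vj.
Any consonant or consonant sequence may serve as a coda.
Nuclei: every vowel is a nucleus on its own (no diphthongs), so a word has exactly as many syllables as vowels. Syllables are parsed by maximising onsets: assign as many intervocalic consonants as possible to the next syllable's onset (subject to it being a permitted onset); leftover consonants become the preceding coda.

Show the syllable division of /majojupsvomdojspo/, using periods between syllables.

ma.jo.jups.vom.doj.spo

The vowels are a, o, u, o, o, o — 6 nuclei, so 6 syllables.
V1 /a/ – V2 /o/: /j/ → onset of the next syllable (single consonants are always licit onsets).
V2 /o/ – V3 /u/: /j/ → onset of the next syllable (single consonants are always licit onsets).
V3 /u/ – V4 /o/: /psv/; trying suffixes from longest down, /v/ is the first permitted one, so coda /ps/ | onset /v/.
V4 /o/ – V5 /o/: /md/ splits as /m/ + /d/ (/d/ is the longest suffix that is a licit onset).
V5 /o/ – V6 /o/: /jsp/ — longest licit onset from the right is /sp/, leaving /j/ as coda.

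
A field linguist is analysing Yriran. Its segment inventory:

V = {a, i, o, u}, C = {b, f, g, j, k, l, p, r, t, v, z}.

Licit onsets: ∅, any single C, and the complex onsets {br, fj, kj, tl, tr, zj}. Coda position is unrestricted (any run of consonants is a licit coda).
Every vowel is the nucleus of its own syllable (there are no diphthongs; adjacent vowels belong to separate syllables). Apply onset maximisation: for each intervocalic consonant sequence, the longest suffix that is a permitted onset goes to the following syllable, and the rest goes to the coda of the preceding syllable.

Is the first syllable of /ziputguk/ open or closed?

open

The vowels are i, u, u — 3 nuclei, so 3 syllables.
Between /i/ (V1) and /u/ (V2): just /p/ — single C goes to the following onset.
Between /u/ (V2) and /u/ (V3): /tg/; trying suffixes from longest down, /g/ is the first permitted one, so coda /t/ | onset /g/.
Result: zi.put.guk.
Syllable 1 is /zi/; it ends in its nucleus with no coda, so it is open.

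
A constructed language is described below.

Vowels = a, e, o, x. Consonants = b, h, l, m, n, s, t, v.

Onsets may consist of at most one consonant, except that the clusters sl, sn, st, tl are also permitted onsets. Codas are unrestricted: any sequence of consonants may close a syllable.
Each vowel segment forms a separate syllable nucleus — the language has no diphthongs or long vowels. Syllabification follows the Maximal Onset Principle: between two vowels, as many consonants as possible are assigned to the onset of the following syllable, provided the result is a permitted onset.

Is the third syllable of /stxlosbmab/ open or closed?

Nuclei (vowels): x, o, a → 3 syllables.
Between /x/ (V1) and /o/ (V2): just /l/ — single C goes to the following onset.
Between /o/ (V2) and /a/ (V3): cluster /sbm/ — the longest permitted-onset suffix is /m/; onset = /m/, preceding coda = /sb/.
Syllabification: stx.losb.mab.
Syllable 3 is /mab/ with coda /b/, so it is closed.

closed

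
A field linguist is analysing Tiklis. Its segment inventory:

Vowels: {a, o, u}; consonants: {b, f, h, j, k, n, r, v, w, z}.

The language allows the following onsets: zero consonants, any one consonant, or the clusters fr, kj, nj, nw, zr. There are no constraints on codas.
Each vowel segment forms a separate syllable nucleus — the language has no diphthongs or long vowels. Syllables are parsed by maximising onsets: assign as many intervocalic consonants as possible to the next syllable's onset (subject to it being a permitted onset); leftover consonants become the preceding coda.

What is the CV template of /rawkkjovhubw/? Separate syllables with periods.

Vowels present: a, o, u; each is a nucleus, giving 3 syllables.
/a…o/ gap (V1→V2): /wkkj/ — longest licit onset from the right is /kj/, leaving /wk/ as coda.
/o…u/ gap (V2→V3): /vh/ — longest licit onset from the right is /h/, leaving /v/ as coda.
Syllabification: rawk.kjov.hubw.
Mapping each syllable to C/V: /rawk/ → CVCC, /kjov/ → CCVC, /hubw/ → CVCC.

CVCC.CCVC.CVCC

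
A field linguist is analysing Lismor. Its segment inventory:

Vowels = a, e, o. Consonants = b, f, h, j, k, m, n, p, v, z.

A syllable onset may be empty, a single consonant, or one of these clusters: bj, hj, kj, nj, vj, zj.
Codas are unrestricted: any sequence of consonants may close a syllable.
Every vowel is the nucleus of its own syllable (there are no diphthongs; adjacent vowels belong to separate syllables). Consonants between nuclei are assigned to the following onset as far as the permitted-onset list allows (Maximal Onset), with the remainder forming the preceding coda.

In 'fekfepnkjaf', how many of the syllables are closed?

3

Vowels present: e, e, a; each is a nucleus, giving 3 syllables.
Between /e/ (V1) and /e/ (V2): /kf/ — longest licit onset from the right is /f/, leaving /k/ as coda.
Between /e/ (V2) and /a/ (V3): /pnkj/ splits as /pn/ + /kj/ (/kj/ is the longest suffix that is a licit onset).
Result: fek.fepn.kjaf.
Classifying each syllable: /fek/ (closed), /fepn/ (closed), /kjaf/ (closed).
Closed syllables: 3.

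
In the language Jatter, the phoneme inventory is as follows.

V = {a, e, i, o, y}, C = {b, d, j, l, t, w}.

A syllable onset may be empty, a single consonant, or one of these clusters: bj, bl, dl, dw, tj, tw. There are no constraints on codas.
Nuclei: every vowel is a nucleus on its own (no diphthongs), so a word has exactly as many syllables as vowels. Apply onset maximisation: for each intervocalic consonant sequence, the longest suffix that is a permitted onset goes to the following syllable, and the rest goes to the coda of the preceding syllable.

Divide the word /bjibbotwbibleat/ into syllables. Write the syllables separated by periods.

bjib.botw.bi.ble.at

Nuclei (vowels): i, o, i, e, a → 5 syllables.
/i…o/ gap (V1→V2): /bb/; trying suffixes from longest down, /b/ is the first permitted one, so coda /b/ | onset /b/.
/o…i/ gap (V2→V3): cluster /twb/ — the longest permitted-onset suffix is /b/; onset = /b/, preceding coda = /tw/.
/i…e/ gap (V3→V4): /bl/ is a licit onset in full, so it all attaches to the next syllable.
/e…a/ gap (V4→V5): no consonants, so the boundary falls immediately after /e/.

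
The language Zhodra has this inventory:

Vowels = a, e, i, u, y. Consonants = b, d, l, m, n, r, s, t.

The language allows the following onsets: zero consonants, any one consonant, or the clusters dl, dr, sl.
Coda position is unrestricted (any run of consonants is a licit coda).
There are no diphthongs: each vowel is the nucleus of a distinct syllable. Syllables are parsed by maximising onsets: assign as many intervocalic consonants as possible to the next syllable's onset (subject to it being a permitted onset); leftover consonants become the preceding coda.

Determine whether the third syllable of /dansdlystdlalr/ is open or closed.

closed

The vowels are a, y, a — 3 nuclei, so 3 syllables.
V1 /a/ – V2 /y/: /nsdl/ splits as /ns/ + /dl/ (/dl/ is the longest suffix that is a licit onset).
V2 /y/ – V3 /a/: /stdl/ — longest licit onset from the right is /dl/, leaving /st/ as coda.
Syllabification: dans.dlyst.dlalr.
Syllable 3 is /dlalr/ with coda /lr/, so it is closed.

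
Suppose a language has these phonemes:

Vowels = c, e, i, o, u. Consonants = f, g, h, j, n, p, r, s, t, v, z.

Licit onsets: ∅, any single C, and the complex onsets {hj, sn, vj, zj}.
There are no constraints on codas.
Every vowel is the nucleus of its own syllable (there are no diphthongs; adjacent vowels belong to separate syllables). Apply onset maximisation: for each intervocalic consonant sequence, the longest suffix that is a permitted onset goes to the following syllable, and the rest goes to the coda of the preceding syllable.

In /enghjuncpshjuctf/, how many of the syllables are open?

Vowels present: e, u, c, u, c; each is a nucleus, giving 5 syllables.
σ1/σ2 boundary: /nghj/ splits as /ng/ + /hj/ (/hj/ is the longest suffix that is a licit onset).
σ2/σ3 boundary: /n/ is a single consonant, so it becomes the next onset.
σ3/σ4 boundary: cluster /pshj/ — the longest permitted-onset suffix is /hj/; onset = /hj/, preceding coda = /ps/.
σ4/σ5 boundary: no consonants, so the boundary falls immediately after /u/.
Syllabification: eng.hju.ncps.hju.ctf.
Classifying each syllable: /eng/ (closed), /hju/ (open), /ncps/ (closed), /hju/ (open), /ctf/ (closed).
Open syllables: 2.

2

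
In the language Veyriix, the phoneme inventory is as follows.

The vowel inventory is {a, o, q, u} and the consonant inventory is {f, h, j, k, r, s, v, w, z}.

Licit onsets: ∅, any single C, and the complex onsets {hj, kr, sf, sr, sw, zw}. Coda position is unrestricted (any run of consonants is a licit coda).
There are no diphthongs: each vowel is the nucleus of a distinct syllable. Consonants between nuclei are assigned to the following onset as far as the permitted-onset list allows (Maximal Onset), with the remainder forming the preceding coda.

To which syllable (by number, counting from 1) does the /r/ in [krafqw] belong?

Vowels present: a, q; each is a nucleus, giving 2 syllables.
σ1/σ2 boundary: /f/ → onset of the next syllable (single consonants are always licit onsets).
Syllabification: kra.fqw.
The /r/ is in the onset of syllable 1 (/kra/).

1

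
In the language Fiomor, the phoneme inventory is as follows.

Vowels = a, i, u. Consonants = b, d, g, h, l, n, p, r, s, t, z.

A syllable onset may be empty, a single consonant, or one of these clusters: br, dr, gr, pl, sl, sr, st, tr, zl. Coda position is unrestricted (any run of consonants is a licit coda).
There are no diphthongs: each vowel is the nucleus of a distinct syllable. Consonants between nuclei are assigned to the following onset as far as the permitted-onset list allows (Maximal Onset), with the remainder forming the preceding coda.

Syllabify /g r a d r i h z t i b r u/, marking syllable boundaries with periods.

gra.drihz.ti.bru

The vowels are a, i, i, u — 4 nuclei, so 4 syllables.
V1 /a/ – V2 /i/: /dr/ — entire cluster is a permitted onset → onset /dr/, coda ∅.
V2 /i/ – V3 /i/: /hzt/ — longest licit onset from the right is /t/, leaving /hz/ as coda.
V3 /i/ – V4 /u/: /br/ is a licit onset in full, so it all attaches to the next syllable.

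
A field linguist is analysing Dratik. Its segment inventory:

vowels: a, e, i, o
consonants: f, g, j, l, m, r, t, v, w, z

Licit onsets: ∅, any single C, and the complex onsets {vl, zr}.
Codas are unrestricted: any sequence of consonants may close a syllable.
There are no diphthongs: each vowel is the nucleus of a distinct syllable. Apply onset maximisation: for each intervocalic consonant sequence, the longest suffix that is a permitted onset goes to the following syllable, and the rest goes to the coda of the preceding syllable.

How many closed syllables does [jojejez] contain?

1

Vowels present: o, e, e; each is a nucleus, giving 3 syllables.
V1 /o/ – V2 /e/: /j/ is a single consonant, so it becomes the next onset.
V2 /e/ – V3 /e/: /j/ is a single consonant, so it becomes the next onset.
Result: jo.je.jez.
Classifying each syllable: /jo/ (open), /je/ (open), /jez/ (closed).
Closed syllables: 1.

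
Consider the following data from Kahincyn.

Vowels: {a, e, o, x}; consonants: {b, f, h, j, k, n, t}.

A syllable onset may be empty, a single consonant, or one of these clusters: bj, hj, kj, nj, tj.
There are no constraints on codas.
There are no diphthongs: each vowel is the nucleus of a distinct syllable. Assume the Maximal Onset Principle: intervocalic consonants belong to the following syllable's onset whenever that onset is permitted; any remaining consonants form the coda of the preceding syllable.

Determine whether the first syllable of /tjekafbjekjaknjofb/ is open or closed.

Vowels present: e, a, e, a, o; each is a nucleus, giving 5 syllables.
σ1/σ2 boundary: /k/ → onset of the next syllable (single consonants are always licit onsets).
σ2/σ3 boundary: /fbj/ — longest licit onset from the right is /bj/, leaving /f/ as coda.
σ3/σ4 boundary: /kj/ — entire cluster is a permitted onset → onset /kj/, coda ∅.
σ4/σ5 boundary: /knj/ splits as /k/ + /nj/ (/nj/ is the longest suffix that is a licit onset).
Putting it together: tje.kaf.bje.kjak.njofb.
Syllable 1 is /tje/; it ends in its nucleus with no coda, so it is open.

open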